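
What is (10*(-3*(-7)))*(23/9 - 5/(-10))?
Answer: 1925/3 ≈ 641.67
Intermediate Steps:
(10*(-3*(-7)))*(23/9 - 5/(-10)) = (10*21)*(23*(1/9) - 5*(-1/10)) = 210*(23/9 + 1/2) = 210*(55/18) = 1925/3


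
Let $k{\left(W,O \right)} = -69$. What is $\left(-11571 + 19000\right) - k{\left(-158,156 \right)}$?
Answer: $7498$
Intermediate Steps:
$\left(-11571 + 19000\right) - k{\left(-158,156 \right)} = \left(-11571 + 19000\right) - -69 = 7429 + 69 = 7498$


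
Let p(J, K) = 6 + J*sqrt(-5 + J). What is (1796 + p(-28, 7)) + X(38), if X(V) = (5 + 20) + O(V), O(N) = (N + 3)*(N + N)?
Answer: 4943 - 28*I*sqrt(33) ≈ 4943.0 - 160.85*I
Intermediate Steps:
O(N) = 2*N*(3 + N) (O(N) = (3 + N)*(2*N) = 2*N*(3 + N))
X(V) = 25 + 2*V*(3 + V) (X(V) = (5 + 20) + 2*V*(3 + V) = 25 + 2*V*(3 + V))
(1796 + p(-28, 7)) + X(38) = (1796 + (6 - 28*sqrt(-5 - 28))) + (25 + 2*38*(3 + 38)) = (1796 + (6 - 28*I*sqrt(33))) + (25 + 2*38*41) = (1796 + (6 - 28*I*sqrt(33))) + (25 + 3116) = (1796 + (6 - 28*I*sqrt(33))) + 3141 = (1802 - 28*I*sqrt(33)) + 3141 = 4943 - 28*I*sqrt(33)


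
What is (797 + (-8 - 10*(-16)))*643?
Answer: 610207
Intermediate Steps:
(797 + (-8 - 10*(-16)))*643 = (797 + (-8 + 160))*643 = (797 + 152)*643 = 949*643 = 610207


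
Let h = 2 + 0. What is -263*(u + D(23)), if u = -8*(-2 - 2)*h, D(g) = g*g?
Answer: -155959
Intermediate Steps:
h = 2
D(g) = g**2
u = 64 (u = -8*(-2 - 2)*2 = -(-32)*2 = -8*(-8) = 64)
-263*(u + D(23)) = -263*(64 + 23**2) = -263*(64 + 529) = -263*593 = -155959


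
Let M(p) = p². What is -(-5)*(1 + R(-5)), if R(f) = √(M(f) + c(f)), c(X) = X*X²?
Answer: 5 + 50*I ≈ 5.0 + 50.0*I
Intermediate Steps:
c(X) = X³
R(f) = √(f² + f³)
-(-5)*(1 + R(-5)) = -(-5)*(1 + √((-5)²*(1 - 5))) = -(-5)*(1 + √(25*(-4))) = -(-5)*(1 + √(-100)) = -(-5)*(1 + 10*I) = -(-5 - 50*I) = 5 + 50*I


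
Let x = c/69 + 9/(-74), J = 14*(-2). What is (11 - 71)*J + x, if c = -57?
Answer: 2857747/1702 ≈ 1679.1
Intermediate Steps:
J = -28
x = -1613/1702 (x = -57/69 + 9/(-74) = -57*1/69 + 9*(-1/74) = -19/23 - 9/74 = -1613/1702 ≈ -0.94771)
(11 - 71)*J + x = (11 - 71)*(-28) - 1613/1702 = -60*(-28) - 1613/1702 = 1680 - 1613/1702 = 2857747/1702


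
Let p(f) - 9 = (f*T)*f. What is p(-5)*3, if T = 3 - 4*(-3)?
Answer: 1152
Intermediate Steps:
T = 15 (T = 3 + 12 = 15)
p(f) = 9 + 15*f² (p(f) = 9 + (f*15)*f = 9 + (15*f)*f = 9 + 15*f²)
p(-5)*3 = (9 + 15*(-5)²)*3 = (9 + 15*25)*3 = (9 + 375)*3 = 384*3 = 1152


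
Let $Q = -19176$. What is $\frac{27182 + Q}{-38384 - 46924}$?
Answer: $- \frac{4003}{42654} \approx -0.093848$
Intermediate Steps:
$\frac{27182 + Q}{-38384 - 46924} = \frac{27182 - 19176}{-38384 - 46924} = \frac{8006}{-85308} = 8006 \left(- \frac{1}{85308}\right) = - \frac{4003}{42654}$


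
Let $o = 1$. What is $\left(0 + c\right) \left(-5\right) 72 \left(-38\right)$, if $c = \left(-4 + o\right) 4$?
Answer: $-164160$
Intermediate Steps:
$c = -12$ ($c = \left(-4 + 1\right) 4 = \left(-3\right) 4 = -12$)
$\left(0 + c\right) \left(-5\right) 72 \left(-38\right) = \left(0 - 12\right) \left(-5\right) 72 \left(-38\right) = \left(-12\right) \left(-5\right) 72 \left(-38\right) = 60 \cdot 72 \left(-38\right) = 4320 \left(-38\right) = -164160$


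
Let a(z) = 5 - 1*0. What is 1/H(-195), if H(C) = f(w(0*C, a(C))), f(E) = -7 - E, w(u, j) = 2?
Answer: -⅑ ≈ -0.11111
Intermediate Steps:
a(z) = 5 (a(z) = 5 + 0 = 5)
H(C) = -9 (H(C) = -7 - 1*2 = -7 - 2 = -9)
1/H(-195) = 1/(-9) = -⅑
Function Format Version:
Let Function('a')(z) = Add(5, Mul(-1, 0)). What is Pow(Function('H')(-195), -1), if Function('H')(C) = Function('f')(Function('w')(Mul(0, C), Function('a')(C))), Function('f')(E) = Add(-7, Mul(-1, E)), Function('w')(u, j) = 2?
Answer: Rational(-1, 9) ≈ -0.11111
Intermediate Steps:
Function('a')(z) = 5 (Function('a')(z) = Add(5, 0) = 5)
Function('H')(C) = -9 (Function('H')(C) = Add(-7, Mul(-1, 2)) = Add(-7, -2) = -9)
Pow(Function('H')(-195), -1) = Pow(-9, -1) = Rational(-1, 9)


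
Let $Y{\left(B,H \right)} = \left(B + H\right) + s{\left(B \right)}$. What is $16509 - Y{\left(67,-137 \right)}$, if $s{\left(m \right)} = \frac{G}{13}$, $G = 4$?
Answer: $\frac{215523}{13} \approx 16579.0$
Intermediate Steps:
$s{\left(m \right)} = \frac{4}{13}$
$Y{\left(B,H \right)} = \frac{4}{13} + B + H$ ($Y{\left(B,H \right)} = \left(B + H\right) + \frac{4}{13} = \frac{4}{13} + B + H$)
$16509 - Y{\left(67,-137 \right)} = 16509 - \left(\frac{4}{13} + 67 - 137\right) = 16509 - - \frac{906}{13} = 16509 + \frac{906}{13} = \frac{215523}{13}$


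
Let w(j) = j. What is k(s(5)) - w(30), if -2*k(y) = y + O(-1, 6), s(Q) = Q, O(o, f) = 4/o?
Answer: -61/2 ≈ -30.500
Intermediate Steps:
k(y) = 2 - y/2 (k(y) = -(y + 4/(-1))/2 = -(y + 4*(-1))/2 = -(y - 4)/2 = -(-4 + y)/2 = 2 - y/2)
k(s(5)) - w(30) = (2 - ½*5) - 1*30 = (2 - 5/2) - 30 = -½ - 30 = -61/2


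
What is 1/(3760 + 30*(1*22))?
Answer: 1/4420 ≈ 0.00022624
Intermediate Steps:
1/(3760 + 30*(1*22)) = 1/(3760 + 30*22) = 1/(3760 + 660) = 1/4420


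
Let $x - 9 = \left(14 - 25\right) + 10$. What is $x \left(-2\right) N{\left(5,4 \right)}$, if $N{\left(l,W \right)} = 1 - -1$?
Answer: $-32$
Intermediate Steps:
$N{\left(l,W \right)} = 2$ ($N{\left(l,W \right)} = 1 + 1 = 2$)
$x = 8$ ($x = 9 + \left(\left(14 - 25\right) + 10\right) = 9 + \left(-11 + 10\right) = 9 - 1 = 8$)
$x \left(-2\right) N{\left(5,4 \right)} = 8 \left(-2\right) 2 = \left(-16\right) 2 = -32$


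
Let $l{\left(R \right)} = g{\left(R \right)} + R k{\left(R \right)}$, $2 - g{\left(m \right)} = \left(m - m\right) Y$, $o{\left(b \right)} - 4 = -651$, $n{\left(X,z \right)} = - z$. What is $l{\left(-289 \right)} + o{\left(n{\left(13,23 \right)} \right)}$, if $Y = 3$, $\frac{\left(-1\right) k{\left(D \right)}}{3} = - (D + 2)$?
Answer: $248184$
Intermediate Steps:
$k{\left(D \right)} = 6 + 3 D$ ($k{\left(D \right)} = - 3 \left(- (D + 2)\right) = - 3 \left(- (2 + D)\right) = - 3 \left(-2 - D\right) = 6 + 3 D$)
$o{\left(b \right)} = -647$ ($o{\left(b \right)} = 4 - 651 = -647$)
$g{\left(m \right)} = 2$ ($g{\left(m \right)} = 2 - \left(m - m\right) 3 = 2 - 0 \cdot 3 = 2 - 0 = 2 + 0 = 2$)
$l{\left(R \right)} = 2 + R \left(6 + 3 R\right)$
$l{\left(-289 \right)} + o{\left(n{\left(13,23 \right)} \right)} = \left(2 + 3 \left(-289\right) \left(2 - 289\right)\right) - 647 = \left(2 + 3 \left(-289\right) \left(-287\right)\right) - 647 = \left(2 + 248829\right) - 647 = 248831 - 647 = 248184$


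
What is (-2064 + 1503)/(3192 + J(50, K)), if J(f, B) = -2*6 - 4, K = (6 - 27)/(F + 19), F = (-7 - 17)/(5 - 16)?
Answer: -561/3176 ≈ -0.17664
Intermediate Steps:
F = 24/11 (F = -24/(-11) = -24*(-1/11) = 24/11 ≈ 2.1818)
K = -231/233 (K = (6 - 27)/(24/11 + 19) = -21/233/11 = -21*11/233 = -231/233 ≈ -0.99142)
J(f, B) = -16 (J(f, B) = -12 - 4 = -16)
(-2064 + 1503)/(3192 + J(50, K)) = (-2064 + 1503)/(3192 - 16) = -561/3176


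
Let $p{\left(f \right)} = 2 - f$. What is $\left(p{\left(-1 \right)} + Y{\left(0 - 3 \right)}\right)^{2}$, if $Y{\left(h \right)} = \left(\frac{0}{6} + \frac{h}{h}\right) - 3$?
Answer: $1$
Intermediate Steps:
$Y{\left(h \right)} = -2$ ($Y{\left(h \right)} = \left(0 \cdot \frac{1}{6} + 1\right) - 3 = \left(0 + 1\right) - 3 = 1 - 3 = -2$)
$\left(p{\left(-1 \right)} + Y{\left(0 - 3 \right)}\right)^{2} = \left(\left(2 - -1\right) - 2\right)^{2} = \left(\left(2 + 1\right) - 2\right)^{2} = \left(3 - 2\right)^{2} = 1^{2} = 1$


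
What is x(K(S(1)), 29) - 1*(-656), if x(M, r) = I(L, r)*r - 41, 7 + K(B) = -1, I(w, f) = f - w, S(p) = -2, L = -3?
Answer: 1543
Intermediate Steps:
K(B) = -8 (K(B) = -7 - 1 = -8)
x(M, r) = -41 + r*(3 + r) (x(M, r) = (r - 1*(-3))*r - 41 = (r + 3)*r - 41 = (3 + r)*r - 41 = r*(3 + r) - 41 = -41 + r*(3 + r))
x(K(S(1)), 29) - 1*(-656) = (-41 + 29*(3 + 29)) - 1*(-656) = (-41 + 29*32) + 656 = (-41 + 928) + 656 = 887 + 656 = 1543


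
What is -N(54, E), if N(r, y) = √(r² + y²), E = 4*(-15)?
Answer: -6*√181 ≈ -80.722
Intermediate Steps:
E = -60
-N(54, E) = -√(54² + (-60)²) = -√(2916 + 3600) = -√6516 = -6*√181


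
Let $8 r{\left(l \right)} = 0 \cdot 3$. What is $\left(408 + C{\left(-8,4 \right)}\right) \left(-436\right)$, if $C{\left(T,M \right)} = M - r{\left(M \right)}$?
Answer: $-179632$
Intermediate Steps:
$r{\left(l \right)} = 0$ ($r{\left(l \right)} = \frac{0 \cdot 3}{8} = \frac{1}{8} \cdot 0 = 0$)
$C{\left(T,M \right)} = M$ ($C{\left(T,M \right)} = M - 0 = M + 0 = M$)
$\left(408 + C{\left(-8,4 \right)}\right) \left(-436\right) = \left(408 + 4\right) \left(-436\right) = 412 \left(-436\right) = -179632$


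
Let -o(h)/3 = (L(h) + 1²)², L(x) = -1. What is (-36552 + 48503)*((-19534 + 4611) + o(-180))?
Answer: -178344773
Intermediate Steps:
o(h) = 0 (o(h) = -3*(-1 + 1²)² = -3*(-1 + 1)² = -3*0² = -3*0 = 0)
(-36552 + 48503)*((-19534 + 4611) + o(-180)) = (-36552 + 48503)*((-19534 + 4611) + 0) = 11951*(-14923 + 0) = 11951*(-14923) = -178344773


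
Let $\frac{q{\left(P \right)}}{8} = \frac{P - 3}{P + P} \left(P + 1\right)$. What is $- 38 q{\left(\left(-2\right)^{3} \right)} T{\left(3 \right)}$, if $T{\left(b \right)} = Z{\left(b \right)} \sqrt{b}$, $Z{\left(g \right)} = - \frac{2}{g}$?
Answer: $- \frac{2926 \sqrt{3}}{3} \approx -1689.3$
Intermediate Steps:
$q{\left(P \right)} = \frac{4 \left(1 + P\right) \left(-3 + P\right)}{P}$ ($q{\left(P \right)} = 8 \frac{P - 3}{P + P} \left(P + 1\right) = 8 \frac{-3 + P}{2 P} \left(1 + P\right) = 8 \frac{\left(1 + P\right) \left(-3 + P\right)}{2 P} = \frac{4 \left(1 + P\right) \left(-3 + P\right)}{P}$)
$T{\left(b \right)} = - \frac{2}{\sqrt{b}}$ ($T{\left(b \right)} = - \frac{2}{b} \sqrt{b} = - \frac{2}{\sqrt{b}}$)
$- 38 q{\left(\left(-2\right)^{3} \right)} T{\left(3 \right)} = - 38 \left(-8 - \frac{12}{\left(-2\right)^{3}} + 4 \left(-2\right)^{3}\right) \left(- \frac{2}{\sqrt{3}}\right) = - 38 \left(-8 - \frac{12}{-8} + 4 \left(-8\right)\right) \left(- 2 \frac{\sqrt{3}}{3}\right) = - 38 \left(-8 - - \frac{3}{2} - 32\right) \left(- \frac{2 \sqrt{3}}{3}\right) = - 38 \left(-8 + \frac{3}{2} - 32\right) \left(- \frac{2 \sqrt{3}}{3}\right) = \left(-38\right) \left(- \frac{77}{2}\right) \left(- \frac{2 \sqrt{3}}{3}\right) = 1463 \left(- \frac{2 \sqrt{3}}{3}\right) = - \frac{2926 \sqrt{3}}{3}$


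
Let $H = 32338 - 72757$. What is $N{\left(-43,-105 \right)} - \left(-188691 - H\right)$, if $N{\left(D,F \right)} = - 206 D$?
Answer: $157130$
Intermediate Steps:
$H = -40419$ ($H = 32338 - 72757 = -40419$)
$N{\left(-43,-105 \right)} - \left(-188691 - H\right) = \left(-206\right) \left(-43\right) - \left(-188691 - -40419\right) = 8858 - \left(-188691 + 40419\right) = 8858 - -148272 = 8858 + 148272 = 157130$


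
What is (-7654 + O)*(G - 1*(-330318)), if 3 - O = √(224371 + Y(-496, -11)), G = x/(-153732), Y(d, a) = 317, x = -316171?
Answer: -388523617307497/153732 - 50780762947*√14043/38433 ≈ -2.6839e+9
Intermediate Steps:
G = 316171/153732 (G = -316171/(-153732) = -316171*(-1/153732) = 316171/153732 ≈ 2.0566)
O = 3 - 4*√14043 (O = 3 - √(224371 + 317) = 3 - √224688 = 3 - 4*√14043 ≈ -471.01)
(-7654 + O)*(G - 1*(-330318)) = (-7654 + (3 - 4*√14043))*(316171/153732 - 1*(-330318)) = (-7651 - 4*√14043)*(316171/153732 + 330318) = (-7651 - 4*√14043)*(50780762947/153732) = -388523617307497/153732 - 50780762947*√14043/38433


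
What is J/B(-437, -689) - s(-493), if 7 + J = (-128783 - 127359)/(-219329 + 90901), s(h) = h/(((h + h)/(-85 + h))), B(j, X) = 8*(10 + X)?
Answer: 100806540899/348810448 ≈ 289.00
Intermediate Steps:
B(j, X) = 80 + 8*X
s(h) = -85/2 + h/2 (s(h) = h/(((2*h)/(-85 + h))) = h/((2*h/(-85 + h))) = h*((-85 + h)/(2*h)) = -85/2 + h/2)
J = -321427/64214 (J = -7 + (-128783 - 127359)/(-219329 + 90901) = -7 - 256142/(-128428) = -7 - 256142*(-1/128428) = -7 + 128071/64214 = -321427/64214 ≈ -5.0056)
J/B(-437, -689) - s(-493) = -321427/(64214*(80 + 8*(-689))) - (-85/2 + (1/2)*(-493)) = -321427/(64214*(80 - 5512)) - (-85/2 - 493/2) = -321427/64214/(-5432) - 1*(-289) = -321427/64214*(-1/5432) + 289 = 321427/348810448 + 289 = 100806540899/348810448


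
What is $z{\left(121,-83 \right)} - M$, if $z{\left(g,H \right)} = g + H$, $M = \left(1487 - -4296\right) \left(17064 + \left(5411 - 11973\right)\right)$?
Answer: $-60733028$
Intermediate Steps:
$M = 60733066$ ($M = \left(1487 + \left(-72 + 4368\right)\right) \left(17064 - 6562\right) = \left(1487 + 4296\right) 10502 = 5783 \cdot 10502 = 60733066$)
$z{\left(g,H \right)} = H + g$
$z{\left(121,-83 \right)} - M = \left(-83 + 121\right) - 60733066 = 38 - 60733066 = -60733028$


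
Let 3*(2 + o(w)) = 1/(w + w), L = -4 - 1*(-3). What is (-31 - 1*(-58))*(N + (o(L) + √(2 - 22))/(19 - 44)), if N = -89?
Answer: -120033/50 - 54*I*√5/25 ≈ -2400.7 - 4.8299*I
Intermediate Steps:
L = -1 (L = -4 + 3 = -1)
o(w) = -2 + 1/(6*w) (o(w) = -2 + 1/(3*(w + w)) = -2 + 1/(3*((2*w))) = -2 + (1/(2*w))/3 = -2 + 1/(6*w))
(-31 - 1*(-58))*(N + (o(L) + √(2 - 22))/(19 - 44)) = (-31 - 1*(-58))*(-89 + ((-2 + (⅙)/(-1)) + √(2 - 22))/(19 - 44)) = (-31 + 58)*(-89 + ((-2 + (⅙)*(-1)) + √(-20))/(-25)) = 27*(-89 + ((-2 - ⅙) + 2*I*√5)*(-1/25)) = 27*(-89 + (-13/6 + 2*I*√5)*(-1/25)) = 27*(-89 + (13/150 - 2*I*√5/25)) = 27*(-13337/150 - 2*I*√5/25) = -120033/50 - 54*I*√5/25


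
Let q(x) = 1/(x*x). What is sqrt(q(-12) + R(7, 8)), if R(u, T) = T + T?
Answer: sqrt(2305)/12 ≈ 4.0009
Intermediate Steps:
R(u, T) = 2*T
q(x) = x**(-2)
sqrt(q(-12) + R(7, 8)) = sqrt((-12)**(-2) + 2*8) = sqrt(1/144 + 16) = sqrt(2305/144) = sqrt(2305)/12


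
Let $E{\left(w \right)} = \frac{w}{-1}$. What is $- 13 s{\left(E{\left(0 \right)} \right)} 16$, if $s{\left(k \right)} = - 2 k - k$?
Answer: $0$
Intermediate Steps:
$E{\left(w \right)} = - w$ ($E{\left(w \right)} = w \left(-1\right) = - w$)
$s{\left(k \right)} = - 3 k$
$- 13 s{\left(E{\left(0 \right)} \right)} 16 = - 13 \left(- 3 \left(\left(-1\right) 0\right)\right) 16 = - 13 \left(\left(-3\right) 0\right) 16 = \left(-13\right) 0 \cdot 16 = 0 \cdot 16 = 0$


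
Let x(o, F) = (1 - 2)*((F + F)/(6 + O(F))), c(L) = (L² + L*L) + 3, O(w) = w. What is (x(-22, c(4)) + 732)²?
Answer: 896523364/1681 ≈ 5.3333e+5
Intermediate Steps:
c(L) = 3 + 2*L² (c(L) = (L² + L²) + 3 = 2*L² + 3 = 3 + 2*L²)
x(o, F) = -2*F/(6 + F) (x(o, F) = (1 - 2)*((F + F)/(6 + F)) = -2*F/(6 + F))
(x(-22, c(4)) + 732)² = (-2*(3 + 2*4²)/(6 + (3 + 2*4²)) + 732)² = (-2*(3 + 2*16)/(6 + (3 + 2*16)) + 732)² = (-2*(3 + 32)/(6 + (3 + 32)) + 732)² = (-2*35/(6 + 35) + 732)² = (-2*35/41 + 732)² = (-2*35*1/41 + 732)² = (-70/41 + 732)² = (29942/41)² = 896523364/1681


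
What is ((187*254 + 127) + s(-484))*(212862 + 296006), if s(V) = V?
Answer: 23988546388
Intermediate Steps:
((187*254 + 127) + s(-484))*(212862 + 296006) = ((187*254 + 127) - 484)*(212862 + 296006) = ((47498 + 127) - 484)*508868 = (47625 - 484)*508868 = 47141*508868 = 23988546388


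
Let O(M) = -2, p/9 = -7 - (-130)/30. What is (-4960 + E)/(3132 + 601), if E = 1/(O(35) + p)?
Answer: -128961/97058 ≈ -1.3287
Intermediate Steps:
p = -24 (p = 9*(-7 - (-130)/30) = 9*(-7 - 10*(-13/30)) = 9*(-7 + 13/3) = 9*(-8/3) = -24)
E = -1/26 (E = 1/(-2 - 24) = 1/(-26) = -1/26 ≈ -0.038462)
(-4960 + E)/(3132 + 601) = (-4960 - 1/26)/(3132 + 601) = -128961/26/3733 = -128961/26*1/3733 = -128961/97058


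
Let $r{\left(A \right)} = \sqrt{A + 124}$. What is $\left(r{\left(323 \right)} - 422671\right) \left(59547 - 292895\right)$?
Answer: $98629432508 - 233348 \sqrt{447} \approx 9.8624 \cdot 10^{10}$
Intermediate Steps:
$r{\left(A \right)} = \sqrt{124 + A}$
$\left(r{\left(323 \right)} - 422671\right) \left(59547 - 292895\right) = \left(\sqrt{124 + 323} - 422671\right) \left(59547 - 292895\right) = \left(\sqrt{447} - 422671\right) \left(-233348\right) = \left(-422671 + \sqrt{447}\right) \left(-233348\right) = 98629432508 - 233348 \sqrt{447}$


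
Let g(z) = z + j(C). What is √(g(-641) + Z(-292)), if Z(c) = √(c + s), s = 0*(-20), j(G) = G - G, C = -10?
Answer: √(-641 + 2*I*√73) ≈ 0.3374 + 25.32*I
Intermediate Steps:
j(G) = 0
s = 0
g(z) = z (g(z) = z + 0 = z)
Z(c) = √c (Z(c) = √(c + 0) = √c)
√(g(-641) + Z(-292)) = √(-641 + √(-292)) = √(-641 + 2*I*√73)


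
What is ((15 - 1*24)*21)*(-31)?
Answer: 5859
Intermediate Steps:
((15 - 1*24)*21)*(-31) = ((15 - 24)*21)*(-31) = -9*21*(-31) = -189*(-31) = 5859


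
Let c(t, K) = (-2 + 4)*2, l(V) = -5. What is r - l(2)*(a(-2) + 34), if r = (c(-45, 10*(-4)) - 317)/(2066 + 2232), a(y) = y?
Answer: 687367/4298 ≈ 159.93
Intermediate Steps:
c(t, K) = 4 (c(t, K) = 2*2 = 4)
r = -313/4298 (r = (4 - 317)/(2066 + 2232) = -313/4298 ≈ -0.072825)
r - l(2)*(a(-2) + 34) = -313/4298 - (-5)*(-2 + 34) = -313/4298 - (-5)*32 = -313/4298 - 1*(-160) = -313/4298 + 160 = 687367/4298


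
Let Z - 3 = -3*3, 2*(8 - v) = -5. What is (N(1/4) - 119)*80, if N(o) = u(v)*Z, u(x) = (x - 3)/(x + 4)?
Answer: -283280/29 ≈ -9768.3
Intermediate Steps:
v = 21/2 (v = 8 - ½*(-5) = 8 + 5/2 = 21/2 ≈ 10.500)
u(x) = (-3 + x)/(4 + x)
Z = -6 (Z = 3 - 3*3 = 3 - 9 = -6)
N(o) = -90/29 (N(o) = ((-3 + 21/2)/(4 + 21/2))*(-6) = ((15/2)/(29/2))*(-6) = ((2/29)*(15/2))*(-6) = (15/29)*(-6) = -90/29)
(N(1/4) - 119)*80 = (-90/29 - 119)*80 = -3541/29*80 = -283280/29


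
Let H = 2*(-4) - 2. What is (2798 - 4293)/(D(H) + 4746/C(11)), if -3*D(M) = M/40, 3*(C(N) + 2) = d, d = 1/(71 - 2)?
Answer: 1058460/1684093 ≈ 0.62850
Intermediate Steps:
d = 1/69 ≈ 0.014493
C(N) = -413/207 (C(N) = -2 + (1/3)*(1/69) = -2 + 1/207 = -413/207)
H = -10 (H = -8 - 2 = -10)
D(M) = -M/120 (D(M) = -M/(3*40) = -M/120)
(2798 - 4293)/(D(H) + 4746/C(11)) = (2798 - 4293)/(-1/120*(-10) + 4746/(-413/207)) = -1495/(1/12 + 4746*(-207/413)) = -1495/(1/12 - 140346/59) = -1495/(-1684093/708) = -1495*(-708/1684093) = 1058460/1684093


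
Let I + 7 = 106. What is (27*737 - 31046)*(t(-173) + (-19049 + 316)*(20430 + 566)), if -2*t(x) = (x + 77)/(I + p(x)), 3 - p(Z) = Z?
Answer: 1205687038063844/275 ≈ 4.3843e+12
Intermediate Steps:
p(Z) = 3 - Z
I = 99 (I = -7 + 106 = 99)
t(x) = -(77 + x)/(2*(102 - x)) (t(x) = -(x + 77)/(2*(99 + (3 - x))) = -(77 + x)/(2*(102 - x)))
(27*737 - 31046)*(t(-173) + (-19049 + 316)*(20430 + 566)) = (27*737 - 31046)*((77 - 173)/(2*(-102 - 173)) + (-19049 + 316)*(20430 + 566)) = (19899 - 31046)*((½)*(-96)/(-275) - 18733*20996) = -11147*((½)*(-1/275)*(-96) - 393318068) = -11147*(48/275 - 393318068) = -11147*(-108162468652/275) = 1205687038063844/275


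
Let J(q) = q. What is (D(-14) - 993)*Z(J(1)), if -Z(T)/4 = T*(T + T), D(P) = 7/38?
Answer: 150908/19 ≈ 7942.5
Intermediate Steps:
D(P) = 7/38 (D(P) = 7*(1/38) = 7/38)
Z(T) = -8*T² (Z(T) = -4*T*(T + T) = -4*T*2*T = -8*T²)
(D(-14) - 993)*Z(J(1)) = (7/38 - 993)*(-8*1²) = -(-150908)/19 = -37727/38*(-8) = 150908/19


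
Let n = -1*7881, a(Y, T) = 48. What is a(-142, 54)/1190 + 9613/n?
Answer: -5530591/4689195 ≈ -1.1794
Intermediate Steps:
n = -7881
a(-142, 54)/1190 + 9613/n = 48/1190 + 9613/(-7881) = 48*(1/1190) + 9613*(-1/7881) = 24/595 - 9613/7881 = -5530591/4689195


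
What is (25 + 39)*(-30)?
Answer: -1920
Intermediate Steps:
(25 + 39)*(-30) = 64*(-30) = -1920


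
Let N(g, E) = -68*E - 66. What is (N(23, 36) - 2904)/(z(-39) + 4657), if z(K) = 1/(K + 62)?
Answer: -20769/17852 ≈ -1.1634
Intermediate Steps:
z(K) = 1/(62 + K)
N(g, E) = -66 - 68*E
(N(23, 36) - 2904)/(z(-39) + 4657) = ((-66 - 68*36) - 2904)/(1/(62 - 39) + 4657) = ((-66 - 2448) - 2904)/(1/23 + 4657) = (-2514 - 2904)/(1/23 + 4657) = -5418/107112/23 = -5418*23/107112 = -20769/17852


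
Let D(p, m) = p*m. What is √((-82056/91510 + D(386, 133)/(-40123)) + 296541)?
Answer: √999414107587240012993315/1835827865 ≈ 544.55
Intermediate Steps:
D(p, m) = m*p
√((-82056/91510 + D(386, 133)/(-40123)) + 296541) = √((-82056/91510 + (133*386)/(-40123)) + 296541) = √((-82056*1/91510 + 51338*(-1/40123)) + 296541) = √((-41028/45755 - 51338/40123) + 296541) = √(-3995136634/1835827865 + 296541) = √(544394235778331/1835827865) = √999414107587240012993315/1835827865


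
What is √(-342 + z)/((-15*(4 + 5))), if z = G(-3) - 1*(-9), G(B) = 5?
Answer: -2*I*√82/135 ≈ -0.13415*I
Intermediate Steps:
z = 14 (z = 5 - 1*(-9) = 5 + 9 = 14)
√(-342 + z)/((-15*(4 + 5))) = √(-342 + 14)/((-15*(4 + 5))) = √(-328)/((-15*9)) = (2*I*√82)/(-135) = (2*I*√82)*(-1/135) = -2*I*√82/135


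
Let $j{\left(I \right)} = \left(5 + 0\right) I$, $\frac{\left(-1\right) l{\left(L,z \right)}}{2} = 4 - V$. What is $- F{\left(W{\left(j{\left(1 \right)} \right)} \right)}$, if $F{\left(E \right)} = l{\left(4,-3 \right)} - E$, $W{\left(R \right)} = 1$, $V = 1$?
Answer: $7$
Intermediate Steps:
$l{\left(L,z \right)} = -6$ ($l{\left(L,z \right)} = - 2 \left(4 - 1\right) = \left(-2\right) 3 = -6$)
$j{\left(I \right)} = 5 I$
$F{\left(E \right)} = -6 - E$
$- F{\left(W{\left(j{\left(1 \right)} \right)} \right)} = - (-6 - 1) = \left(-1\right) \left(-7\right) = 7$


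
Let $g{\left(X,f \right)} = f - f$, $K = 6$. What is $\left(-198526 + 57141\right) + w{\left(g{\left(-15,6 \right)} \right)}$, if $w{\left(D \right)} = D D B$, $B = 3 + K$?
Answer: $-141385$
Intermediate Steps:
$g{\left(X,f \right)} = 0$
$B = 9$ ($B = 3 + 6 = 9$)
$w{\left(D \right)} = 9 D^{2}$ ($w{\left(D \right)} = D D 9 = D^{2} \cdot 9 = 9 D^{2}$)
$\left(-198526 + 57141\right) + w{\left(g{\left(-15,6 \right)} \right)} = \left(-198526 + 57141\right) + 9 \cdot 0^{2} = -141385 + 9 \cdot 0 = -141385 + 0 = -141385$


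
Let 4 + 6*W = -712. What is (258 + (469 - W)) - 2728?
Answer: -5645/3 ≈ -1881.7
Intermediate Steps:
W = -358/3 (W = -2/3 + (1/6)*(-712) = -2/3 - 356/3 = -358/3 ≈ -119.33)
(258 + (469 - W)) - 2728 = (258 + (469 - 1*(-358/3))) - 2728 = (258 + (469 + 358/3)) - 2728 = (258 + 1765/3) - 2728 = 2539/3 - 2728 = -5645/3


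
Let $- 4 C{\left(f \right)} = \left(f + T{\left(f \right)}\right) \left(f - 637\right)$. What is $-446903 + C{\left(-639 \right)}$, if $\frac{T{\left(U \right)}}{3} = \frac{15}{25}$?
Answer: $- \frac{3250849}{5} \approx -6.5017 \cdot 10^{5}$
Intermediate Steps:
$T{\left(U \right)} = \frac{9}{5}$ ($T{\left(U \right)} = 3 \cdot \frac{15}{25} = 3 \cdot 15 \cdot \frac{1}{25} = 3 \cdot \frac{3}{5} = \frac{9}{5}$)
$C{\left(f \right)} = - \frac{\left(-637 + f\right) \left(\frac{9}{5} + f\right)}{4}$ ($C{\left(f \right)} = - \frac{\left(f + \frac{9}{5}\right) \left(f - 637\right)}{4} = - \frac{\left(\frac{9}{5} + f\right) \left(-637 + f\right)}{4} = - \frac{\left(-637 + f\right) \left(\frac{9}{5} + f\right)}{4}$)
$-446903 + C{\left(-639 \right)} = -446903 + \left(\frac{5733}{20} - \frac{\left(-639\right)^{2}}{4} + \frac{794}{5} \left(-639\right)\right) = -446903 - \frac{1016334}{5} = - \frac{3250849}{5}$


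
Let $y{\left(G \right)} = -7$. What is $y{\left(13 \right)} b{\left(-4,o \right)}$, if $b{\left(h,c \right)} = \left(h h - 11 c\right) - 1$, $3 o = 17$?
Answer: $\frac{994}{3} \approx 331.33$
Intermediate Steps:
$o = \frac{17}{3}$ ($o = \frac{1}{3} \cdot 17 = \frac{17}{3} \approx 5.6667$)
$b{\left(h,c \right)} = -1 + h^{2} - 11 c$ ($b{\left(h,c \right)} = \left(h^{2} - 11 c\right) - 1 = -1 + h^{2} - 11 c$)
$y{\left(13 \right)} b{\left(-4,o \right)} = - 7 \left(-1 + \left(-4\right)^{2} - \frac{187}{3}\right) = - 7 \left(-1 + 16 - \frac{187}{3}\right) = \left(-7\right) \left(- \frac{142}{3}\right) = \frac{994}{3}$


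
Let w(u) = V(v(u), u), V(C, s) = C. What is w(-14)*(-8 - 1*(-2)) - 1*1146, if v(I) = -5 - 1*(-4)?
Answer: -1140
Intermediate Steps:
v(I) = -1 (v(I) = -5 + 4 = -1)
w(u) = -1
w(-14)*(-8 - 1*(-2)) - 1*1146 = -(-8 - 1*(-2)) - 1*1146 = -(-8 + 2) - 1146 = -1*(-6) - 1146 = 6 - 1146 = -1140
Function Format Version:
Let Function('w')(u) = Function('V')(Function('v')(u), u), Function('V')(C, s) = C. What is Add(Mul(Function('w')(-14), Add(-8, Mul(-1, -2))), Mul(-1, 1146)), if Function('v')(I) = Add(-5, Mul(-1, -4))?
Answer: -1140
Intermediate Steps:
Function('v')(I) = -1 (Function('v')(I) = Add(-5, 4) = -1)
Function('w')(u) = -1
Add(Mul(Function('w')(-14), Add(-8, Mul(-1, -2))), Mul(-1, 1146)) = Add(Mul(-1, Add(-8, Mul(-1, -2))), Mul(-1, 1146)) = Add(Mul(-1, Add(-8, 2)), -1146) = Add(Mul(-1, -6), -1146) = Add(6, -1146) = -1140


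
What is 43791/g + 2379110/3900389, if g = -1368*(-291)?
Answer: 372632358793/517566018744 ≈ 0.71997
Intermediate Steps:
g = 398088
43791/g + 2379110/3900389 = 43791/398088 + 2379110/3900389 = 43791*(1/398088) + 2379110*(1/3900389) = 14597/132696 + 2379110/3900389 = 372632358793/517566018744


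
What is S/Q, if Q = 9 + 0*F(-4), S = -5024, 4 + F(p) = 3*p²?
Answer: -5024/9 ≈ -558.22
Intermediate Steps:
F(p) = -4 + 3*p²
Q = 9 (Q = 9 + 0*(-4 + 3*(-4)²) = 9 + 0*(-4 + 3*16) = 9 + 0*(-4 + 48) = 9 + 0*44 = 9 + 0 = 9)
S/Q = -5024/9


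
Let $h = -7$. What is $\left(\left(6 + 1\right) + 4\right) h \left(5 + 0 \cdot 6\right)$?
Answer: $-385$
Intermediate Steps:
$\left(\left(6 + 1\right) + 4\right) h \left(5 + 0 \cdot 6\right) = \left(\left(6 + 1\right) + 4\right) \left(-7\right) \left(5 + 0 \cdot 6\right) = \left(7 + 4\right) \left(-7\right) \left(5 + 0\right) = 11 \left(-7\right) 5 = \left(-77\right) 5 = -385$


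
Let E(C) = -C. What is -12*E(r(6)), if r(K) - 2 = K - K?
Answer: 24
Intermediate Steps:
r(K) = 2 (r(K) = 2 + (K - K) = 2 + 0 = 2)
-12*E(r(6)) = -(-12)*2 = -12*(-2) = 24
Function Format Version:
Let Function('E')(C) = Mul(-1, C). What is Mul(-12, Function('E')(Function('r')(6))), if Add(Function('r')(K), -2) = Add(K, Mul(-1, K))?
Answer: 24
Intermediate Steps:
Function('r')(K) = 2 (Function('r')(K) = Add(2, Add(K, Mul(-1, K))) = Add(2, 0) = 2)
Mul(-12, Function('E')(Function('r')(6))) = Mul(-12, Mul(-1, 2)) = Mul(-12, -2) = 24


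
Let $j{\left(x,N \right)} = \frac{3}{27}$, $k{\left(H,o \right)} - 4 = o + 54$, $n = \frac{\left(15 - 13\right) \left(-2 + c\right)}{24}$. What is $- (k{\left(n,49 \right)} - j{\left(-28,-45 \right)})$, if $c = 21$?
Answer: $- \frac{962}{9} \approx -106.89$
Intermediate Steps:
$n = \frac{19}{12}$ ($n = \frac{\left(15 - 13\right) \left(-2 + 21\right)}{24} = 2 \cdot 19 \cdot \frac{1}{24} = 38 \cdot \frac{1}{24} = \frac{19}{12} \approx 1.5833$)
$k{\left(H,o \right)} = 58 + o$ ($k{\left(H,o \right)} = 4 + \left(o + 54\right) = 4 + \left(54 + o\right) = 58 + o$)
$j{\left(x,N \right)} = \frac{1}{9}$ ($j{\left(x,N \right)} = 3 \cdot \frac{1}{27} = \frac{1}{9}$)
$- (k{\left(n,49 \right)} - j{\left(-28,-45 \right)}) = - (\left(58 + 49\right) - \frac{1}{9}) = - (107 - \frac{1}{9}) = \left(-1\right) \frac{962}{9} = - \frac{962}{9}$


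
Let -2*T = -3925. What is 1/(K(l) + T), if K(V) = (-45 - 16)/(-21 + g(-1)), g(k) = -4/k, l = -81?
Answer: 34/66847 ≈ 0.00050862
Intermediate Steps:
T = 3925/2 (T = -½*(-3925) = 3925/2 ≈ 1962.5)
K(V) = 61/17 (K(V) = (-45 - 16)/(-21 - 4/(-1)) = -61/(-21 - 4*(-1)) = -61/(-21 + 4) = -61/(-17) = -61*(-1/17) = 61/17)
1/(K(l) + T) = 1/(61/17 + 3925/2) = 1/(66847/34) = 34/66847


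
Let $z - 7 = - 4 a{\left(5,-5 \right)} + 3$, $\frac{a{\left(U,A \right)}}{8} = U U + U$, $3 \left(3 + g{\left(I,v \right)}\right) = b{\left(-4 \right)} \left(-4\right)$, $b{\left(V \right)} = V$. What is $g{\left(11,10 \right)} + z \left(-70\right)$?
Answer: $\frac{199507}{3} \approx 66502.0$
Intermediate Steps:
$g{\left(I,v \right)} = \frac{7}{3}$ ($g{\left(I,v \right)} = -3 + \frac{\left(-4\right) \left(-4\right)}{3} = -3 + \frac{1}{3} \cdot 16 = -3 + \frac{16}{3} = \frac{7}{3}$)
$a{\left(U,A \right)} = 8 U + 8 U^{2}$ ($a{\left(U,A \right)} = 8 \left(U U + U\right) = 8 \left(U^{2} + U\right) = 8 \left(U + U^{2}\right) = 8 U + 8 U^{2}$)
$z = -950$ ($z = 7 + \left(- 4 \cdot 8 \cdot 5 \left(1 + 5\right) + 3\right) = 7 + \left(- 4 \cdot 8 \cdot 5 \cdot 6 + 3\right) = 7 + \left(\left(-4\right) 240 + 3\right) = 7 + \left(-960 + 3\right) = 7 - 957 = -950$)
$g{\left(11,10 \right)} + z \left(-70\right) = \frac{7}{3} - -66500 = \frac{7}{3} + 66500 = \frac{199507}{3}$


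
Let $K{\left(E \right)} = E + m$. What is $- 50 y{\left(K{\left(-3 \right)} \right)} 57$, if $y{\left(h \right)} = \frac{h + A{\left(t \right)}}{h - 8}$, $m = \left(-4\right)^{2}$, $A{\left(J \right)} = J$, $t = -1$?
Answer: $-6840$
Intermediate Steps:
$m = 16$
$K{\left(E \right)} = 16 + E$ ($K{\left(E \right)} = E + 16 = 16 + E$)
$y{\left(h \right)} = \frac{-1 + h}{-8 + h}$ ($y{\left(h \right)} = \frac{h - 1}{h - 8} = \frac{-1 + h}{-8 + h}$)
$- 50 y{\left(K{\left(-3 \right)} \right)} 57 = - 50 \frac{-1 + \left(16 - 3\right)}{-8 + \left(16 - 3\right)} 57 = - 50 \frac{-1 + 13}{-8 + 13} \cdot 57 = - 50 \cdot \frac{1}{5} \cdot 12 \cdot 57 = \left(-50\right) \frac{12}{5} \cdot 57 = \left(-120\right) 57 = -6840$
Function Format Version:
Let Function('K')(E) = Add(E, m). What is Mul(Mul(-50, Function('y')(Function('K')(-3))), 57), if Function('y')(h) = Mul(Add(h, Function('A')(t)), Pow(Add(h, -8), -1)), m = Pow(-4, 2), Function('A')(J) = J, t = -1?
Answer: -6840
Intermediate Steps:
m = 16
Function('K')(E) = Add(16, E) (Function('K')(E) = Add(E, 16) = Add(16, E))
Function('y')(h) = Mul(Pow(Add(-8, h), -1), Add(-1, h)) (Function('y')(h) = Mul(Add(h, -1), Pow(Add(h, -8), -1)) = Mul(Add(-1, h), Pow(Add(-8, h), -1)) = Mul(Pow(Add(-8, h), -1), Add(-1, h)))
Mul(Mul(-50, Function('y')(Function('K')(-3))), 57) = Mul(Mul(-50, Mul(Pow(Add(-8, Add(16, -3)), -1), Add(-1, Add(16, -3)))), 57) = Mul(Mul(-50, Mul(Pow(Add(-8, 13), -1), Add(-1, 13))), 57) = Mul(Mul(-50, Mul(Pow(5, -1), 12)), 57) = Mul(Mul(-50, Mul(Rational(1, 5), 12)), 57) = Mul(Mul(-50, Rational(12, 5)), 57) = Mul(-120, 57) = -6840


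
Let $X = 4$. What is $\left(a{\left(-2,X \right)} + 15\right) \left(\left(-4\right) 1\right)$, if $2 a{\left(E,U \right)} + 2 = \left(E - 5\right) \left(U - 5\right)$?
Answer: $-70$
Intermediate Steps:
$a{\left(E,U \right)} = -1 + \frac{\left(-5 + E\right) \left(-5 + U\right)}{2}$ ($a{\left(E,U \right)} = -1 + \frac{\left(E - 5\right) \left(U - 5\right)}{2} = -1 + \frac{\left(-5 + E\right) \left(-5 + U\right)}{2}$)
$\left(a{\left(-2,X \right)} + 15\right) \left(\left(-4\right) 1\right) = \left(\left(\frac{23}{2} - -5 - 10 + \frac{1}{2} \left(-2\right) 4\right) + 15\right) \left(\left(-4\right) 1\right) = \left(\left(\frac{23}{2} + 5 - 10 - 4\right) + 15\right) \left(-4\right) = \left(\frac{5}{2} + 15\right) \left(-4\right) = \frac{35}{2} \left(-4\right) = -70$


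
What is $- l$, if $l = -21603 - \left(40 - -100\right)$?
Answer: $21743$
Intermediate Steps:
$l = -21743$ ($l = -21603 - \left(40 + 100\right) = -21603 - 140 = -21743$)
$- l = \left(-1\right) \left(-21743\right) = 21743$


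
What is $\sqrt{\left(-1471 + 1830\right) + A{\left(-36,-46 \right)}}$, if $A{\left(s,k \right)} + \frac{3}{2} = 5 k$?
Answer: $\frac{\sqrt{510}}{2} \approx 11.292$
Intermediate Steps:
$A{\left(s,k \right)} = - \frac{3}{2} + 5 k$
$\sqrt{\left(-1471 + 1830\right) + A{\left(-36,-46 \right)}} = \sqrt{\left(-1471 + 1830\right) + \left(- \frac{3}{2} + 5 \left(-46\right)\right)} = \sqrt{359 - \frac{463}{2}} = \sqrt{\frac{255}{2}} = \frac{\sqrt{510}}{2}$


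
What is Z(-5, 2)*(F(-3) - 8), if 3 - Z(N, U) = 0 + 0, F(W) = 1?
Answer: -21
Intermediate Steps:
Z(N, U) = 3 (Z(N, U) = 3 - (0 + 0) = 3 - 1*0 = 3 + 0 = 3)
Z(-5, 2)*(F(-3) - 8) = 3*(1 - 8) = 3*(-7) = -21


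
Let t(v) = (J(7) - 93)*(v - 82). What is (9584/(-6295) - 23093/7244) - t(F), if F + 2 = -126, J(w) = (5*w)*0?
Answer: -890801936331/45600980 ≈ -19535.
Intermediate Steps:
J(w) = 0
F = -128 (F = -2 - 126 = -128)
t(v) = 7626 - 93*v (t(v) = (0 - 93)*(v - 82) = -93*(-82 + v) = 7626 - 93*v)
(9584/(-6295) - 23093/7244) - t(F) = (9584/(-6295) - 23093/7244) - (7626 - 93*(-128)) = (9584*(-1/6295) - 23093*1/7244) - (7626 + 11904) = (-9584/6295 - 23093/7244) - 1*19530 = -214796931/45600980 - 19530 = -890801936331/45600980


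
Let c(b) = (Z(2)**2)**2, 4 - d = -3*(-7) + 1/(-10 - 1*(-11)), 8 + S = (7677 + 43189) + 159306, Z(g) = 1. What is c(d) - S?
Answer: -210163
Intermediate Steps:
S = 210164 (S = -8 + ((7677 + 43189) + 159306) = -8 + (50866 + 159306) = -8 + 210172 = 210164)
d = -18 (d = 4 - (-3*(-7) + 1/(-10 - 1*(-11))) = 4 - (21 + 1/(-10 + 11)) = 4 - (21 + 1/1) = 4 - (21 + 1) = 4 - 1*22 = 4 - 22 = -18)
c(b) = 1 (c(b) = (1**2)**2 = 1**2 = 1)
c(d) - S = 1 - 1*210164 = 1 - 210164 = -210163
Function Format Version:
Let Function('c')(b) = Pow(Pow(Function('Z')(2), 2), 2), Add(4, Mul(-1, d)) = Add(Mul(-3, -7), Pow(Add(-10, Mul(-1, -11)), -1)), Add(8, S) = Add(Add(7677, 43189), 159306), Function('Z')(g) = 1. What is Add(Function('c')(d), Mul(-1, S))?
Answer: -210163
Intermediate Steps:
S = 210164 (S = Add(-8, Add(Add(7677, 43189), 159306)) = Add(-8, Add(50866, 159306)) = Add(-8, 210172) = 210164)
d = -18 (d = Add(4, Mul(-1, Add(Mul(-3, -7), Pow(Add(-10, Mul(-1, -11)), -1)))) = Add(4, Mul(-1, Add(21, Pow(Add(-10, 11), -1)))) = Add(4, Mul(-1, Add(21, Pow(1, -1)))) = Add(4, Mul(-1, Add(21, 1))) = Add(4, Mul(-1, 22)) = Add(4, -22) = -18)
Function('c')(b) = 1 (Function('c')(b) = Pow(Pow(1, 2), 2) = Pow(1, 2) = 1)
Add(Function('c')(d), Mul(-1, S)) = Add(1, Mul(-1, 210164)) = Add(1, -210164) = -210163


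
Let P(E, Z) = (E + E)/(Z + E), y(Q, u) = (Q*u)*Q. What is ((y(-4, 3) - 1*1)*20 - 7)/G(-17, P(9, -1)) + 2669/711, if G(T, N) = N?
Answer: 297497/711 ≈ 418.42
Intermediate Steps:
y(Q, u) = u*Q²
P(E, Z) = 2*E/(E + Z) (P(E, Z) = (2*E)/(E + Z) = 2*E/(E + Z))
((y(-4, 3) - 1*1)*20 - 7)/G(-17, P(9, -1)) + 2669/711 = ((3*(-4)² - 1*1)*20 - 7)/((2*9/(9 - 1))) + 2669/711 = ((3*16 - 1)*20 - 7)/((2*9/8)) + 2669*(1/711) = ((48 - 1)*20 - 7)/((2*9*(⅛))) + 2669/711 = (47*20 - 7)/(9/4) + 2669/711 = (940 - 7)*(4/9) + 2669/711 = 933*(4/9) + 2669/711 = 1244/3 + 2669/711 = 297497/711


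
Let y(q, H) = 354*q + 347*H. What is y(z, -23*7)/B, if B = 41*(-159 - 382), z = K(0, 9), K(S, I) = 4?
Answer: 54451/22181 ≈ 2.4548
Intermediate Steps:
z = 4
y(q, H) = 347*H + 354*q
B = -22181 (B = 41*(-541) = -22181)
y(z, -23*7)/B = (347*(-23*7) + 354*4)/(-22181) = (347*(-161) + 1416)*(-1/22181) = (-55867 + 1416)*(-1/22181) = -54451*(-1/22181) = 54451/22181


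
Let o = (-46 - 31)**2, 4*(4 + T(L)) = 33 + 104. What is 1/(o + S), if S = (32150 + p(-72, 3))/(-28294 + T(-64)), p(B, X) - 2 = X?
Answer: 22611/134034895 ≈ 0.00016869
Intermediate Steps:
p(B, X) = 2 + X
T(L) = 121/4 (T(L) = -4 + (33 + 104)/4 = -4 + (1/4)*137 = -4 + 137/4 = 121/4)
S = -25724/22611 (S = (32150 + (2 + 3))/(-28294 + 121/4) = (32150 + 5)/(-113055/4) = 32155*(-4/113055) = -25724/22611 ≈ -1.1377)
o = 5929 (o = (-77)**2 = 5929)
1/(o + S) = 1/(5929 - 25724/22611) = 1/(134034895/22611) = 22611/134034895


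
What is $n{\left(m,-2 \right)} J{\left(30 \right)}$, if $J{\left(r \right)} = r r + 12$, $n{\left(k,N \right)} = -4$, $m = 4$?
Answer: $-3648$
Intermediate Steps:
$J{\left(r \right)} = 12 + r^{2}$ ($J{\left(r \right)} = r^{2} + 12 = 12 + r^{2}$)
$n{\left(m,-2 \right)} J{\left(30 \right)} = - 4 \left(12 + 30^{2}\right) = - 4 \left(12 + 900\right) = \left(-4\right) 912 = -3648$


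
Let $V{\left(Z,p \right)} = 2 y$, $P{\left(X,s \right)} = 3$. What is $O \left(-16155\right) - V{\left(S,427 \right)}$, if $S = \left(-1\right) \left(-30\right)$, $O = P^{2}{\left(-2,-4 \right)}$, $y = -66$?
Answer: $-145263$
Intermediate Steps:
$O = 9$ ($O = 3^{2} = 9$)
$S = 30$
$V{\left(Z,p \right)} = -132$ ($V{\left(Z,p \right)} = 2 \left(-66\right) = -132$)
$O \left(-16155\right) - V{\left(S,427 \right)} = 9 \left(-16155\right) - -132 = -145395 + 132 = -145263$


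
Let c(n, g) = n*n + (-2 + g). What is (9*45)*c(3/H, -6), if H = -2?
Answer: -9315/4 ≈ -2328.8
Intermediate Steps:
c(n, g) = -2 + g + n² (c(n, g) = n² + (-2 + g) = -2 + g + n²)
(9*45)*c(3/H, -6) = (9*45)*(-2 - 6 + (3/(-2))²) = 405*(-2 - 6 + (3*(-½))²) = 405*(-2 - 6 + (-3/2)²) = 405*(-2 - 6 + 9/4) = 405*(-23/4) = -9315/4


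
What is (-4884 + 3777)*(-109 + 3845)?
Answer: -4135752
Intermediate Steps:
(-4884 + 3777)*(-109 + 3845) = -1107*3736 = -4135752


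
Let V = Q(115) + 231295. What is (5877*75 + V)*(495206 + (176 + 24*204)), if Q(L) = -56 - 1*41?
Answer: 336173308494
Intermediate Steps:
Q(L) = -97 (Q(L) = -56 - 41 = -97)
V = 231198 (V = -97 + 231295 = 231198)
(5877*75 + V)*(495206 + (176 + 24*204)) = (5877*75 + 231198)*(495206 + (176 + 24*204)) = (440775 + 231198)*(495206 + (176 + 4896)) = 671973*(495206 + 5072) = 671973*500278 = 336173308494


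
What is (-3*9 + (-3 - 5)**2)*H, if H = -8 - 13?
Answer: -777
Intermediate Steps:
H = -21
(-3*9 + (-3 - 5)**2)*H = (-3*9 + (-3 - 5)**2)*(-21) = (-27 + (-8)**2)*(-21) = (-27 + 64)*(-21) = 37*(-21) = -777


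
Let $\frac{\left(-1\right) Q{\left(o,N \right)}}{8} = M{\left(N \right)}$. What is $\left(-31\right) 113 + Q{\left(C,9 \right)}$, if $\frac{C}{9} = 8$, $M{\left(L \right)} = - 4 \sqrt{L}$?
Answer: $-3407$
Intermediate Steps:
$C = 72$ ($C = 9 \cdot 8 = 72$)
$Q{\left(o,N \right)} = 32 \sqrt{N}$ ($Q{\left(o,N \right)} = - 8 \left(- 4 \sqrt{N}\right) = 32 \sqrt{N}$)
$\left(-31\right) 113 + Q{\left(C,9 \right)} = \left(-31\right) 113 + 32 \sqrt{9} = -3503 + 32 \cdot 3 = -3503 + 96 = -3407$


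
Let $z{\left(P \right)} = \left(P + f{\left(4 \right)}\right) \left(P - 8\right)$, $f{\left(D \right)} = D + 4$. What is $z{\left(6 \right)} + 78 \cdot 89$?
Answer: $6914$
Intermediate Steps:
$f{\left(D \right)} = 4 + D$
$z{\left(P \right)} = \left(-8 + P\right) \left(8 + P\right)$ ($z{\left(P \right)} = \left(P + \left(4 + 4\right)\right) \left(P - 8\right) = \left(P + 8\right) \left(-8 + P\right) = \left(8 + P\right) \left(-8 + P\right) = \left(-8 + P\right) \left(8 + P\right)$)
$z{\left(6 \right)} + 78 \cdot 89 = \left(-64 + 6^{2}\right) + 78 \cdot 89 = \left(-64 + 36\right) + 6942 = -28 + 6942 = 6914$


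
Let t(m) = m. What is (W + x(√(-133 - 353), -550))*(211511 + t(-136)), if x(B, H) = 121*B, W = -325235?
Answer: -68746548125 + 230187375*I*√6 ≈ -6.8747e+10 + 5.6384e+8*I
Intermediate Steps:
(W + x(√(-133 - 353), -550))*(211511 + t(-136)) = (-325235 + 121*√(-133 - 353))*(211511 - 136) = (-325235 + 121*√(-486))*211375 = (-325235 + 121*(9*I*√6))*211375 = (-325235 + 1089*I*√6)*211375 = -68746548125 + 230187375*I*√6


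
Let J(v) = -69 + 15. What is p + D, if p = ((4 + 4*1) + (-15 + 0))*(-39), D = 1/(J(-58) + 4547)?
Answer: 1226590/4493 ≈ 273.00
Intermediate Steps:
J(v) = -54
D = 1/4493 (D = 1/(-54 + 4547) = 1/4493 ≈ 0.00022257)
p = 273 (p = ((4 + 4) - 15)*(-39) = (8 - 15)*(-39) = -7*(-39) = 273)
p + D = 273 + 1/4493 = 1226590/4493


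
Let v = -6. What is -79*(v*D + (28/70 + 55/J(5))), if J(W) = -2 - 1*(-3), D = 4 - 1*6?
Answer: -26623/5 ≈ -5324.6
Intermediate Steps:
D = -2 (D = 4 - 6 = -2)
J(W) = 1 (J(W) = -2 + 3 = 1)
-79*(v*D + (28/70 + 55/J(5))) = -79*(-6*(-2) + (28/70 + 55/1)) = -79*(12 + (28*(1/70) + 55*1)) = -79*(12 + (⅖ + 55)) = -79*(12 + 277/5) = -79*337/5 = -26623/5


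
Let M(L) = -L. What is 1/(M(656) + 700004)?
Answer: 1/699348 ≈ 1.4299e-6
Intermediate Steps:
1/(M(656) + 700004) = 1/(-1*656 + 700004) = 1/(-656 + 700004) = 1/699348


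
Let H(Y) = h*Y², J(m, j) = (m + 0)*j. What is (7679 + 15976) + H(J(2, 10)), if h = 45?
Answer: 41655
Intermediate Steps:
J(m, j) = j*m (J(m, j) = m*j = j*m)
H(Y) = 45*Y²
(7679 + 15976) + H(J(2, 10)) = (7679 + 15976) + 45*(10*2)² = 23655 + 45*20² = 23655 + 45*400 = 23655 + 18000 = 41655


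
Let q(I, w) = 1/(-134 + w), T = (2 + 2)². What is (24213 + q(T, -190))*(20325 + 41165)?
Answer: 241194863195/162 ≈ 1.4889e+9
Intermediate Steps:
T = 16 (T = 4² = 16)
(24213 + q(T, -190))*(20325 + 41165) = (24213 + 1/(-134 - 190))*(20325 + 41165) = (24213 + 1/(-324))*61490 = (24213 - 1/324)*61490 = (7845011/324)*61490 = 241194863195/162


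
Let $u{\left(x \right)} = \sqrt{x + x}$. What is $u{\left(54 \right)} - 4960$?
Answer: $-4960 + 6 \sqrt{3} \approx -4949.6$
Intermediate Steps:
$u{\left(x \right)} = \sqrt{2} \sqrt{x}$ ($u{\left(x \right)} = \sqrt{2 x} = \sqrt{2} \sqrt{x}$)
$u{\left(54 \right)} - 4960 = \sqrt{2} \sqrt{54} - 4960 = \sqrt{2} \cdot 3 \sqrt{6} - 4960 = 6 \sqrt{3} - 4960 = -4960 + 6 \sqrt{3}$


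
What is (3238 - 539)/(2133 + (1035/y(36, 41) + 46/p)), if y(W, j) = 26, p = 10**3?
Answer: 17543500/14123549 ≈ 1.2421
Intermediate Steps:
p = 1000
(3238 - 539)/(2133 + (1035/y(36, 41) + 46/p)) = (3238 - 539)/(2133 + (1035/26 + 46/1000)) = 2699/(2133 + (1035*(1/26) + 46*(1/1000))) = 2699/(2133 + (1035/26 + 23/500)) = 2699/(2133 + 259049/6500) = 2699/(14123549/6500) = 2699*(6500/14123549) = 17543500/14123549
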